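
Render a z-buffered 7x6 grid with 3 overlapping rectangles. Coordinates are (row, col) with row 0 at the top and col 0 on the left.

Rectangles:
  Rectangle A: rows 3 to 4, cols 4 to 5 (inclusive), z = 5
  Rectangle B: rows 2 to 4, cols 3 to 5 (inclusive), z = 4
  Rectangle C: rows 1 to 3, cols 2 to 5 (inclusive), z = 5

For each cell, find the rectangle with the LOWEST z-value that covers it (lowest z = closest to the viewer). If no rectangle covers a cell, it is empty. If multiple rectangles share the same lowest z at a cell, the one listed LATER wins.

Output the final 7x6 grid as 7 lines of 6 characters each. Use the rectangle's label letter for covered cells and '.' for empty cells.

......
..CCCC
..CBBB
..CBBB
...BBB
......
......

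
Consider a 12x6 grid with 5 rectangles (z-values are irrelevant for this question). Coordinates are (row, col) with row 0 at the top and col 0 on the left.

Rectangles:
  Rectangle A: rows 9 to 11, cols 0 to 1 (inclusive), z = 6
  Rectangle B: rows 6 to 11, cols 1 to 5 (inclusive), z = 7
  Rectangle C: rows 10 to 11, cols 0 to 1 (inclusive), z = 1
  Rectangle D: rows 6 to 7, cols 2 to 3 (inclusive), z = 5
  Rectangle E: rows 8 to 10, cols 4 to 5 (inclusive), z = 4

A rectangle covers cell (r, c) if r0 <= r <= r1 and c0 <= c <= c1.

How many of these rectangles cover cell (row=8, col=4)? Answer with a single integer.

Answer: 2

Derivation:
Check cell (8,4):
  A: rows 9-11 cols 0-1 -> outside (row miss)
  B: rows 6-11 cols 1-5 -> covers
  C: rows 10-11 cols 0-1 -> outside (row miss)
  D: rows 6-7 cols 2-3 -> outside (row miss)
  E: rows 8-10 cols 4-5 -> covers
Count covering = 2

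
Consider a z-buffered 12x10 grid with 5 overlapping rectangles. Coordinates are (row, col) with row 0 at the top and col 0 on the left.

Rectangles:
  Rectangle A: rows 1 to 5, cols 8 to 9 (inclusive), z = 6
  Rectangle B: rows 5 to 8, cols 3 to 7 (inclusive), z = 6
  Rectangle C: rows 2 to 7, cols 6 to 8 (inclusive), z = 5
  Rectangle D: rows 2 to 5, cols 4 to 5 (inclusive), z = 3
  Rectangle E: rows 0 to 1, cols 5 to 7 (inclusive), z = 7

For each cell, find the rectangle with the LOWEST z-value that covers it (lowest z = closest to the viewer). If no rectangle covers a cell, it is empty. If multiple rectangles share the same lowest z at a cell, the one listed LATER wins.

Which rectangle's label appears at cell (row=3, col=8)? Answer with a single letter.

Answer: C

Derivation:
Check cell (3,8):
  A: rows 1-5 cols 8-9 z=6 -> covers; best now A (z=6)
  B: rows 5-8 cols 3-7 -> outside (row miss)
  C: rows 2-7 cols 6-8 z=5 -> covers; best now C (z=5)
  D: rows 2-5 cols 4-5 -> outside (col miss)
  E: rows 0-1 cols 5-7 -> outside (row miss)
Winner: C at z=5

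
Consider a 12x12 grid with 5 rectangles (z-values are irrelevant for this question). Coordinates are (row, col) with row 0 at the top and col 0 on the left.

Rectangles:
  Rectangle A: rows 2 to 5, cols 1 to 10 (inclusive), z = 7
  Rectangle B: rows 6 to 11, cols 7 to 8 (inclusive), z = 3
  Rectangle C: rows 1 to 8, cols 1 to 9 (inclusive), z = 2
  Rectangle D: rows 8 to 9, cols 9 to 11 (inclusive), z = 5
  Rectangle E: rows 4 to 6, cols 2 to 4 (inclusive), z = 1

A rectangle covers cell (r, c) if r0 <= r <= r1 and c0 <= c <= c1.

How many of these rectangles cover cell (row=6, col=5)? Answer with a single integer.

Answer: 1

Derivation:
Check cell (6,5):
  A: rows 2-5 cols 1-10 -> outside (row miss)
  B: rows 6-11 cols 7-8 -> outside (col miss)
  C: rows 1-8 cols 1-9 -> covers
  D: rows 8-9 cols 9-11 -> outside (row miss)
  E: rows 4-6 cols 2-4 -> outside (col miss)
Count covering = 1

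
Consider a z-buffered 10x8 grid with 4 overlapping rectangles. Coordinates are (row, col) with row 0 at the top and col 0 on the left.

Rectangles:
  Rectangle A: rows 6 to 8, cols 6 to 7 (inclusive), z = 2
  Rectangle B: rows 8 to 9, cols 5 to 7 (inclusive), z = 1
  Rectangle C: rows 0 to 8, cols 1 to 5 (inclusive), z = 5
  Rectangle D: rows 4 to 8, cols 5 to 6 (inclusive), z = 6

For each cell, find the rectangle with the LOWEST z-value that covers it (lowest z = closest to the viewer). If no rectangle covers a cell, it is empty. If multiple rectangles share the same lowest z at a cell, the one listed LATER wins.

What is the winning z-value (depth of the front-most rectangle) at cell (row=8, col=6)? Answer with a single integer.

Check cell (8,6):
  A: rows 6-8 cols 6-7 z=2 -> covers; best now A (z=2)
  B: rows 8-9 cols 5-7 z=1 -> covers; best now B (z=1)
  C: rows 0-8 cols 1-5 -> outside (col miss)
  D: rows 4-8 cols 5-6 z=6 -> covers; best now B (z=1)
Winner: B at z=1

Answer: 1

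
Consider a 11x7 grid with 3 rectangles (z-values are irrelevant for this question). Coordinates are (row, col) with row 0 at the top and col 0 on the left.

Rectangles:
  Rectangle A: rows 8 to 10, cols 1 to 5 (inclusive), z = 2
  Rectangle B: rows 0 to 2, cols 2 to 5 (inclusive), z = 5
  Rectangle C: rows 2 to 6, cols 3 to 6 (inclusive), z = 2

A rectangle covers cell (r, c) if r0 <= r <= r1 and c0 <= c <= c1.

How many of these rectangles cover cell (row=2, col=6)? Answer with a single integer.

Answer: 1

Derivation:
Check cell (2,6):
  A: rows 8-10 cols 1-5 -> outside (row miss)
  B: rows 0-2 cols 2-5 -> outside (col miss)
  C: rows 2-6 cols 3-6 -> covers
Count covering = 1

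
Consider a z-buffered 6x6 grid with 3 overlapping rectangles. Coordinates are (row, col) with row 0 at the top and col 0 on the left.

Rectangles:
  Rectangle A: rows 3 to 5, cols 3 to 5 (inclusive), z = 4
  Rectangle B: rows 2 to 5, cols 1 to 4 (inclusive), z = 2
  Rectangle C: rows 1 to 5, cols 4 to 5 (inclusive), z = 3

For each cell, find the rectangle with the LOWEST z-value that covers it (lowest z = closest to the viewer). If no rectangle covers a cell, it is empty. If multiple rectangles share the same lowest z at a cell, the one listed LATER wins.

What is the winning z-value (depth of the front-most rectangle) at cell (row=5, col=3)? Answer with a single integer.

Answer: 2

Derivation:
Check cell (5,3):
  A: rows 3-5 cols 3-5 z=4 -> covers; best now A (z=4)
  B: rows 2-5 cols 1-4 z=2 -> covers; best now B (z=2)
  C: rows 1-5 cols 4-5 -> outside (col miss)
Winner: B at z=2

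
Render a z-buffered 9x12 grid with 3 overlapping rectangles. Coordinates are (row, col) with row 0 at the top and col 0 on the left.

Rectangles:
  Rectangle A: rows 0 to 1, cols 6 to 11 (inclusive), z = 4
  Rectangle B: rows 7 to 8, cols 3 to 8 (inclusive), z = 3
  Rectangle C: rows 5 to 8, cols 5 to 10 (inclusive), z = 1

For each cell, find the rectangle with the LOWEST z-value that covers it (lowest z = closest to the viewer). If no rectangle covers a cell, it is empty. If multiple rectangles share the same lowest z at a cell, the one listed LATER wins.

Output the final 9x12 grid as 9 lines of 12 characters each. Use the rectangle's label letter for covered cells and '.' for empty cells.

......AAAAAA
......AAAAAA
............
............
............
.....CCCCCC.
.....CCCCCC.
...BBCCCCCC.
...BBCCCCCC.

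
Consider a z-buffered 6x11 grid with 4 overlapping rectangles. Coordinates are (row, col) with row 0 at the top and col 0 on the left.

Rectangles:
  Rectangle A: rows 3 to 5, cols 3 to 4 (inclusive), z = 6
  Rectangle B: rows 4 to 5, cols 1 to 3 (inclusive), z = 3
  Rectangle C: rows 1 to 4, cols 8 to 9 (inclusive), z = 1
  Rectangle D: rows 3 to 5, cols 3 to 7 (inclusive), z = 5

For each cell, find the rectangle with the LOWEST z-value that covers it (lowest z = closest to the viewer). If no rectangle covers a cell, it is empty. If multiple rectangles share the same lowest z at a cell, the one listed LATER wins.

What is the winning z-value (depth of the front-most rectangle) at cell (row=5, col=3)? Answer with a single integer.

Answer: 3

Derivation:
Check cell (5,3):
  A: rows 3-5 cols 3-4 z=6 -> covers; best now A (z=6)
  B: rows 4-5 cols 1-3 z=3 -> covers; best now B (z=3)
  C: rows 1-4 cols 8-9 -> outside (row miss)
  D: rows 3-5 cols 3-7 z=5 -> covers; best now B (z=3)
Winner: B at z=3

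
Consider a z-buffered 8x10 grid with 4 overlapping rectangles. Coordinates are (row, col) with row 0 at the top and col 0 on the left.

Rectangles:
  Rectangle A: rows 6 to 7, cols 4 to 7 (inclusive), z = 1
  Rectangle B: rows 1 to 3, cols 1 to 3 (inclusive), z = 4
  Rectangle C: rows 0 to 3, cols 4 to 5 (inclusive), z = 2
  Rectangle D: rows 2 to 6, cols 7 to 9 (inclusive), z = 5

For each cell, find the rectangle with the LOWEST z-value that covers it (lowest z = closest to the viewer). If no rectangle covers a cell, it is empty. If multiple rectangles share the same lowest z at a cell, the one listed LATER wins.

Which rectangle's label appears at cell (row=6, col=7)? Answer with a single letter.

Check cell (6,7):
  A: rows 6-7 cols 4-7 z=1 -> covers; best now A (z=1)
  B: rows 1-3 cols 1-3 -> outside (row miss)
  C: rows 0-3 cols 4-5 -> outside (row miss)
  D: rows 2-6 cols 7-9 z=5 -> covers; best now A (z=1)
Winner: A at z=1

Answer: A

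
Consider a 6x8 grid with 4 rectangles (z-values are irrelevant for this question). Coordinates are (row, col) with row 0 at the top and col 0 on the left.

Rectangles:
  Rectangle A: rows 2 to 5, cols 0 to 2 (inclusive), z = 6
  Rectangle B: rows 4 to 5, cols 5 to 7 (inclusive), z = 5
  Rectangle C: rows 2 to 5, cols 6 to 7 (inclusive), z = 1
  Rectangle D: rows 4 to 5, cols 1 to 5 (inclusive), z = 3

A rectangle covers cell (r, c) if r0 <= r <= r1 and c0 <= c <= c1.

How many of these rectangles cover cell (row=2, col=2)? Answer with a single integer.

Check cell (2,2):
  A: rows 2-5 cols 0-2 -> covers
  B: rows 4-5 cols 5-7 -> outside (row miss)
  C: rows 2-5 cols 6-7 -> outside (col miss)
  D: rows 4-5 cols 1-5 -> outside (row miss)
Count covering = 1

Answer: 1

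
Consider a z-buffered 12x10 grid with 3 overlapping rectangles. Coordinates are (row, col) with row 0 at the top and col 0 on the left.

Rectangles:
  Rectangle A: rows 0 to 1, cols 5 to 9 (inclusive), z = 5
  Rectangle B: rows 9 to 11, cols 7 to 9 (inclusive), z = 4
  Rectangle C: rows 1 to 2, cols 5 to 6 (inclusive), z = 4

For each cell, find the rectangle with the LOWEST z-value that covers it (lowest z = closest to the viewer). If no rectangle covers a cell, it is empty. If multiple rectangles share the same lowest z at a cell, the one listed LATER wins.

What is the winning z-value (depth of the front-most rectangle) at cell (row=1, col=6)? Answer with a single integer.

Check cell (1,6):
  A: rows 0-1 cols 5-9 z=5 -> covers; best now A (z=5)
  B: rows 9-11 cols 7-9 -> outside (row miss)
  C: rows 1-2 cols 5-6 z=4 -> covers; best now C (z=4)
Winner: C at z=4

Answer: 4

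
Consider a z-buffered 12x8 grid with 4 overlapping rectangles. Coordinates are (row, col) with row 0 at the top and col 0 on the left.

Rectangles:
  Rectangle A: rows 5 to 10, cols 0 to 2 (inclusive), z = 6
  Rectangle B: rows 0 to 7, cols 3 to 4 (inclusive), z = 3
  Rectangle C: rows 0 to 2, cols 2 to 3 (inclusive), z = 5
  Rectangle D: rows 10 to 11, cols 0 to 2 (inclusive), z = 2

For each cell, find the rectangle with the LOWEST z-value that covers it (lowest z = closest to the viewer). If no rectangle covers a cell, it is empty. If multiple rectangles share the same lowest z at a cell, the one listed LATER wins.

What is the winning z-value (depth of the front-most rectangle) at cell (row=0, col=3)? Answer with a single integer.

Answer: 3

Derivation:
Check cell (0,3):
  A: rows 5-10 cols 0-2 -> outside (row miss)
  B: rows 0-7 cols 3-4 z=3 -> covers; best now B (z=3)
  C: rows 0-2 cols 2-3 z=5 -> covers; best now B (z=3)
  D: rows 10-11 cols 0-2 -> outside (row miss)
Winner: B at z=3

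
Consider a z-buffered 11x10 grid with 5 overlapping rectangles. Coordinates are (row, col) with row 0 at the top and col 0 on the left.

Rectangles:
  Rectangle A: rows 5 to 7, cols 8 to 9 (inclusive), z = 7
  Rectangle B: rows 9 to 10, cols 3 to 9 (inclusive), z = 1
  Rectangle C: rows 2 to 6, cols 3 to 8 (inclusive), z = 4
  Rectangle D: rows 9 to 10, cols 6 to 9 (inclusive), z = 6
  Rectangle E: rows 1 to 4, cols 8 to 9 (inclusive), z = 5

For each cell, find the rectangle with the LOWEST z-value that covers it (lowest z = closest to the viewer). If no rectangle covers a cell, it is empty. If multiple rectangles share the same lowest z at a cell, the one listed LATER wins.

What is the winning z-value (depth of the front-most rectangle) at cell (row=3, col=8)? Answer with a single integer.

Answer: 4

Derivation:
Check cell (3,8):
  A: rows 5-7 cols 8-9 -> outside (row miss)
  B: rows 9-10 cols 3-9 -> outside (row miss)
  C: rows 2-6 cols 3-8 z=4 -> covers; best now C (z=4)
  D: rows 9-10 cols 6-9 -> outside (row miss)
  E: rows 1-4 cols 8-9 z=5 -> covers; best now C (z=4)
Winner: C at z=4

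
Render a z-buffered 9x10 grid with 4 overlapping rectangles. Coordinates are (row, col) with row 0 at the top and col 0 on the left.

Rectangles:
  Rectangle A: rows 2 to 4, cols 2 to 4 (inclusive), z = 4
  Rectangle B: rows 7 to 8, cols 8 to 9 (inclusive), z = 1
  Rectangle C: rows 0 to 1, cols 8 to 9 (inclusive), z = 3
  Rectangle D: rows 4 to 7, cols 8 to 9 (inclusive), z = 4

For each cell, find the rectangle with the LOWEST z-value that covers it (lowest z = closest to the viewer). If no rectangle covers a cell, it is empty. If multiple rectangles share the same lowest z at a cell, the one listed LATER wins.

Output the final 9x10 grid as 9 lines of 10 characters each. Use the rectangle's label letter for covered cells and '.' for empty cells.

........CC
........CC
..AAA.....
..AAA.....
..AAA...DD
........DD
........DD
........BB
........BB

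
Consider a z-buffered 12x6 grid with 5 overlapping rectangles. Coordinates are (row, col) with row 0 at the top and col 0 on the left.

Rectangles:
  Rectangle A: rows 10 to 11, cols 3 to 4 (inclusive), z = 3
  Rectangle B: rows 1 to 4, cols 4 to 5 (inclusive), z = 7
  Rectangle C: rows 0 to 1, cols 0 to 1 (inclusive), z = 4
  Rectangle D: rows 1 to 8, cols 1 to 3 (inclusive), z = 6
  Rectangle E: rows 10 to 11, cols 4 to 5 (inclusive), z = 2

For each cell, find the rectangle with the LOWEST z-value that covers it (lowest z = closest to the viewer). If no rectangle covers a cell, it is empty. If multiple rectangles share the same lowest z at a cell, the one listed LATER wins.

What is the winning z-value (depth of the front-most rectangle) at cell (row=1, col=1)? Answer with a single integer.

Check cell (1,1):
  A: rows 10-11 cols 3-4 -> outside (row miss)
  B: rows 1-4 cols 4-5 -> outside (col miss)
  C: rows 0-1 cols 0-1 z=4 -> covers; best now C (z=4)
  D: rows 1-8 cols 1-3 z=6 -> covers; best now C (z=4)
  E: rows 10-11 cols 4-5 -> outside (row miss)
Winner: C at z=4

Answer: 4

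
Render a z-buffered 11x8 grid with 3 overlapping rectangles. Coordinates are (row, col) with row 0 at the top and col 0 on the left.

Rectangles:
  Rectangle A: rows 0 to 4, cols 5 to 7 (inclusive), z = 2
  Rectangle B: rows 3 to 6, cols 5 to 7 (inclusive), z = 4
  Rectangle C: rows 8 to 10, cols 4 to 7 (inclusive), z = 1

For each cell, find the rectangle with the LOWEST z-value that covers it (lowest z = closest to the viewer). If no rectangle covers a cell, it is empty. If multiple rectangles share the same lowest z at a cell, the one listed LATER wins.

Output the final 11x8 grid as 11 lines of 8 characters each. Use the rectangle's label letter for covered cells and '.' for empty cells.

.....AAA
.....AAA
.....AAA
.....AAA
.....AAA
.....BBB
.....BBB
........
....CCCC
....CCCC
....CCCC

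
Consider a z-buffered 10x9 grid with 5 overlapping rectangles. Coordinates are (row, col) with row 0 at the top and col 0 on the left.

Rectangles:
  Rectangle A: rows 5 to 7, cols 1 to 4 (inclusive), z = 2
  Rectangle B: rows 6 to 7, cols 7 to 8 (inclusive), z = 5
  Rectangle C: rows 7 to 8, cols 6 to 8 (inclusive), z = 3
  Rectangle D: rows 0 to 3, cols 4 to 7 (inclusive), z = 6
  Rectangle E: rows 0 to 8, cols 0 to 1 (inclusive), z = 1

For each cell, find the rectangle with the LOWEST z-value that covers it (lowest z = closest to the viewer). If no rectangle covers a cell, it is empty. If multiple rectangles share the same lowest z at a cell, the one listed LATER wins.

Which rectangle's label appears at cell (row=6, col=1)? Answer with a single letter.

Check cell (6,1):
  A: rows 5-7 cols 1-4 z=2 -> covers; best now A (z=2)
  B: rows 6-7 cols 7-8 -> outside (col miss)
  C: rows 7-8 cols 6-8 -> outside (row miss)
  D: rows 0-3 cols 4-7 -> outside (row miss)
  E: rows 0-8 cols 0-1 z=1 -> covers; best now E (z=1)
Winner: E at z=1

Answer: E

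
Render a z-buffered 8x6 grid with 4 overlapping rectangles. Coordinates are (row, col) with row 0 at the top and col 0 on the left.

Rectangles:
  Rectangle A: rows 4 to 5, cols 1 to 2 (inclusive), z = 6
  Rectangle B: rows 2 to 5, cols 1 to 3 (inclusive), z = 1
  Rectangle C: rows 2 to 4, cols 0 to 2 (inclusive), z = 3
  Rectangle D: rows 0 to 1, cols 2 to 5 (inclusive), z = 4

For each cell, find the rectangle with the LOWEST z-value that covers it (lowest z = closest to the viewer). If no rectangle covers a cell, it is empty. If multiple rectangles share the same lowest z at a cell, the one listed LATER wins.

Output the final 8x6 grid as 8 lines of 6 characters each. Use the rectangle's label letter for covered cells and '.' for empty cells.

..DDDD
..DDDD
CBBB..
CBBB..
CBBB..
.BBB..
......
......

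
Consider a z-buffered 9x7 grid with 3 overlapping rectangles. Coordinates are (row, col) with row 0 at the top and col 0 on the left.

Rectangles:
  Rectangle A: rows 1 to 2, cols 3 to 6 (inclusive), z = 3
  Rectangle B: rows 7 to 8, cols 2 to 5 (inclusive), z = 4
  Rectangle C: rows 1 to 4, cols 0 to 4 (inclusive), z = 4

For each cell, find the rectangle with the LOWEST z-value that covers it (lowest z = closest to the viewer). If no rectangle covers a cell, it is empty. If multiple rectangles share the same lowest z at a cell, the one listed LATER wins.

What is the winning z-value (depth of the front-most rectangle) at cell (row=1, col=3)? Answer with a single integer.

Answer: 3

Derivation:
Check cell (1,3):
  A: rows 1-2 cols 3-6 z=3 -> covers; best now A (z=3)
  B: rows 7-8 cols 2-5 -> outside (row miss)
  C: rows 1-4 cols 0-4 z=4 -> covers; best now A (z=3)
Winner: A at z=3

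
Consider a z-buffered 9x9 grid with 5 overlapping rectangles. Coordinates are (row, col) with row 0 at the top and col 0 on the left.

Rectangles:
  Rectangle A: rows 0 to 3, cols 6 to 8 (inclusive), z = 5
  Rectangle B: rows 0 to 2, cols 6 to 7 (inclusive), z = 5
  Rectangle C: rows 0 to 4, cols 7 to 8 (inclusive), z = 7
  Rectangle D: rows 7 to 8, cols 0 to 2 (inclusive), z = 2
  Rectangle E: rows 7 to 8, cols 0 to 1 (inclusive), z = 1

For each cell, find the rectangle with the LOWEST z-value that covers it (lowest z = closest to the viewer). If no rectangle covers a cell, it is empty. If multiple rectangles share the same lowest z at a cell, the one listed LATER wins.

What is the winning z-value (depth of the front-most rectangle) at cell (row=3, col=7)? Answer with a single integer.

Answer: 5

Derivation:
Check cell (3,7):
  A: rows 0-3 cols 6-8 z=5 -> covers; best now A (z=5)
  B: rows 0-2 cols 6-7 -> outside (row miss)
  C: rows 0-4 cols 7-8 z=7 -> covers; best now A (z=5)
  D: rows 7-8 cols 0-2 -> outside (row miss)
  E: rows 7-8 cols 0-1 -> outside (row miss)
Winner: A at z=5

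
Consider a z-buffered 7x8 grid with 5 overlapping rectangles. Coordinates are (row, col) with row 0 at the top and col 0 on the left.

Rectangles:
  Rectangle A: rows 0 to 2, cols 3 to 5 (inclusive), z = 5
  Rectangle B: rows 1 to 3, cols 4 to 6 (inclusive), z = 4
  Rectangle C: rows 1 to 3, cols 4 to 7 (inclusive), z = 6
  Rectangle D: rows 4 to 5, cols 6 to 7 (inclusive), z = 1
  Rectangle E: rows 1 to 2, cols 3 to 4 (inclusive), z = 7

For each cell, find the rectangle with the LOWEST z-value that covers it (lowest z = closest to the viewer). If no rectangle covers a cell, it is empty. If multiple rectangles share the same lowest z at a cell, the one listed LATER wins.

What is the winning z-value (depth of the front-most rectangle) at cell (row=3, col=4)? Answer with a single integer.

Check cell (3,4):
  A: rows 0-2 cols 3-5 -> outside (row miss)
  B: rows 1-3 cols 4-6 z=4 -> covers; best now B (z=4)
  C: rows 1-3 cols 4-7 z=6 -> covers; best now B (z=4)
  D: rows 4-5 cols 6-7 -> outside (row miss)
  E: rows 1-2 cols 3-4 -> outside (row miss)
Winner: B at z=4

Answer: 4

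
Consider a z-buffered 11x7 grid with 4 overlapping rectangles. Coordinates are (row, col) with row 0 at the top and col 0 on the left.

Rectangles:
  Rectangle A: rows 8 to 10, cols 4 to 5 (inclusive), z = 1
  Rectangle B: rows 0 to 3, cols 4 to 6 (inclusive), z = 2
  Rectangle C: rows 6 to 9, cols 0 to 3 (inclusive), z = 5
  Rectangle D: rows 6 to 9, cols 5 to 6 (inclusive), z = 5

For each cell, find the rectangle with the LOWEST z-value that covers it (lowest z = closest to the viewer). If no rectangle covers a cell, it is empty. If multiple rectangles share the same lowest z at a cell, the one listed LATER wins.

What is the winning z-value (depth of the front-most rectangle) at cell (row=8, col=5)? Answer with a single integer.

Check cell (8,5):
  A: rows 8-10 cols 4-5 z=1 -> covers; best now A (z=1)
  B: rows 0-3 cols 4-6 -> outside (row miss)
  C: rows 6-9 cols 0-3 -> outside (col miss)
  D: rows 6-9 cols 5-6 z=5 -> covers; best now A (z=1)
Winner: A at z=1

Answer: 1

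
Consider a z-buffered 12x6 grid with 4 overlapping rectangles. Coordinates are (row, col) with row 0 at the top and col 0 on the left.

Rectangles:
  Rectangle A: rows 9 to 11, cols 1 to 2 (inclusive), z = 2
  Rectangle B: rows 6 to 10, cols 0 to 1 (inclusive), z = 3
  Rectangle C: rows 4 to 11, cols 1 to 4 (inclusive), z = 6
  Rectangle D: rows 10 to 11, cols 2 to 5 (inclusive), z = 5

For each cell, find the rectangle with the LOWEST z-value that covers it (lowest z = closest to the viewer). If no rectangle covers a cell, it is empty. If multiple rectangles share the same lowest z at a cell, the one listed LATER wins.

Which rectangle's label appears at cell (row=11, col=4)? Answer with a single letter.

Answer: D

Derivation:
Check cell (11,4):
  A: rows 9-11 cols 1-2 -> outside (col miss)
  B: rows 6-10 cols 0-1 -> outside (row miss)
  C: rows 4-11 cols 1-4 z=6 -> covers; best now C (z=6)
  D: rows 10-11 cols 2-5 z=5 -> covers; best now D (z=5)
Winner: D at z=5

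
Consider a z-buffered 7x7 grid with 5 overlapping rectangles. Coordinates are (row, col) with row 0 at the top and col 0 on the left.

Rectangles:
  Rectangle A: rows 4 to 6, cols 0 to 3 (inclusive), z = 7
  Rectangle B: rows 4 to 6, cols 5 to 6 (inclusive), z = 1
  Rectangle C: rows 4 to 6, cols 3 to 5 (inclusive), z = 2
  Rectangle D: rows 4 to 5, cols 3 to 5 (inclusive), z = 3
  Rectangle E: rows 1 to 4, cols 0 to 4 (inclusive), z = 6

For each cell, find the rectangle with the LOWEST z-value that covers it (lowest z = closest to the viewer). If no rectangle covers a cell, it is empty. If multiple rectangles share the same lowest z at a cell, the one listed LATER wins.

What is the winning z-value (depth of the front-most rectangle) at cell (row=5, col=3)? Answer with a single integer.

Check cell (5,3):
  A: rows 4-6 cols 0-3 z=7 -> covers; best now A (z=7)
  B: rows 4-6 cols 5-6 -> outside (col miss)
  C: rows 4-6 cols 3-5 z=2 -> covers; best now C (z=2)
  D: rows 4-5 cols 3-5 z=3 -> covers; best now C (z=2)
  E: rows 1-4 cols 0-4 -> outside (row miss)
Winner: C at z=2

Answer: 2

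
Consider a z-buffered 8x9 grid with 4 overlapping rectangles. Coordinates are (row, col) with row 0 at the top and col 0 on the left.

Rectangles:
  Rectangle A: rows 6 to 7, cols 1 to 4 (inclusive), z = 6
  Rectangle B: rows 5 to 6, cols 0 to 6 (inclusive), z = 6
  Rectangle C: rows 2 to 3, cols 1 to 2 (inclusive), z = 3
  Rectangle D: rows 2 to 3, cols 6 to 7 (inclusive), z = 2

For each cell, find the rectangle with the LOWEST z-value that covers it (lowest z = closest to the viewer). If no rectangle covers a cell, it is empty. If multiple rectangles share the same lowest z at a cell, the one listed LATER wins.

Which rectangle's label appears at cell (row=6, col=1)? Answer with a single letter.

Check cell (6,1):
  A: rows 6-7 cols 1-4 z=6 -> covers; best now A (z=6)
  B: rows 5-6 cols 0-6 z=6 -> covers; best now B (z=6)
  C: rows 2-3 cols 1-2 -> outside (row miss)
  D: rows 2-3 cols 6-7 -> outside (row miss)
Winner: B at z=6

Answer: B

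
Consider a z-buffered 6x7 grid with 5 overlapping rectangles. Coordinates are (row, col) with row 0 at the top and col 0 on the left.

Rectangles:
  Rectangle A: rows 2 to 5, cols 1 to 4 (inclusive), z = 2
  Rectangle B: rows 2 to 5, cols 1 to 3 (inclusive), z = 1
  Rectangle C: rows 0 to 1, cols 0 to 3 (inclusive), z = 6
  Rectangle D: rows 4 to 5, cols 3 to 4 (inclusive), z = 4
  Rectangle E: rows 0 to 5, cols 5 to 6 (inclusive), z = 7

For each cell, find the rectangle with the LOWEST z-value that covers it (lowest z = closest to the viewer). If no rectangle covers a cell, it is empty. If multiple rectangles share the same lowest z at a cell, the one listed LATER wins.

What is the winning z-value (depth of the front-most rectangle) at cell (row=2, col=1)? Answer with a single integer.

Check cell (2,1):
  A: rows 2-5 cols 1-4 z=2 -> covers; best now A (z=2)
  B: rows 2-5 cols 1-3 z=1 -> covers; best now B (z=1)
  C: rows 0-1 cols 0-3 -> outside (row miss)
  D: rows 4-5 cols 3-4 -> outside (row miss)
  E: rows 0-5 cols 5-6 -> outside (col miss)
Winner: B at z=1

Answer: 1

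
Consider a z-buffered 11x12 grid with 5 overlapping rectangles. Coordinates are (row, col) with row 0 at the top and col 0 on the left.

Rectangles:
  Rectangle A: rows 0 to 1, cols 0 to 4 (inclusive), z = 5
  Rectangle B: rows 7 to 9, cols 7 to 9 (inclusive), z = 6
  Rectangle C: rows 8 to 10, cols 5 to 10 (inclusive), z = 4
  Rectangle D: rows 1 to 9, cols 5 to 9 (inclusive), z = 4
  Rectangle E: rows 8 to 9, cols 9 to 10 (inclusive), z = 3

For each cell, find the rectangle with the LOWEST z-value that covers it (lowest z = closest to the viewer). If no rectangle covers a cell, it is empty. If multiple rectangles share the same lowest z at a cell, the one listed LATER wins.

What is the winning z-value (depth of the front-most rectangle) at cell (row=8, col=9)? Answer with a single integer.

Check cell (8,9):
  A: rows 0-1 cols 0-4 -> outside (row miss)
  B: rows 7-9 cols 7-9 z=6 -> covers; best now B (z=6)
  C: rows 8-10 cols 5-10 z=4 -> covers; best now C (z=4)
  D: rows 1-9 cols 5-9 z=4 -> covers; best now D (z=4)
  E: rows 8-9 cols 9-10 z=3 -> covers; best now E (z=3)
Winner: E at z=3

Answer: 3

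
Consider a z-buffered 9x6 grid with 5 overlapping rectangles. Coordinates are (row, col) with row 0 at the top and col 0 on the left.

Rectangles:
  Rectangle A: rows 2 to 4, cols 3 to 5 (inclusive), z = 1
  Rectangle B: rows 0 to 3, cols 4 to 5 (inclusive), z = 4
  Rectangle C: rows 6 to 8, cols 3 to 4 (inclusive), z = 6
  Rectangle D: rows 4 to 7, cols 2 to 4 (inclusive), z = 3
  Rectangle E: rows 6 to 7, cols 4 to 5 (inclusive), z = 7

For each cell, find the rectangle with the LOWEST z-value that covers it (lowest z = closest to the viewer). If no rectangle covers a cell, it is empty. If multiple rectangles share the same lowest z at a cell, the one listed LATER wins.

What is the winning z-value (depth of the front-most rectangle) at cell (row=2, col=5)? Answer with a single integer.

Check cell (2,5):
  A: rows 2-4 cols 3-5 z=1 -> covers; best now A (z=1)
  B: rows 0-3 cols 4-5 z=4 -> covers; best now A (z=1)
  C: rows 6-8 cols 3-4 -> outside (row miss)
  D: rows 4-7 cols 2-4 -> outside (row miss)
  E: rows 6-7 cols 4-5 -> outside (row miss)
Winner: A at z=1

Answer: 1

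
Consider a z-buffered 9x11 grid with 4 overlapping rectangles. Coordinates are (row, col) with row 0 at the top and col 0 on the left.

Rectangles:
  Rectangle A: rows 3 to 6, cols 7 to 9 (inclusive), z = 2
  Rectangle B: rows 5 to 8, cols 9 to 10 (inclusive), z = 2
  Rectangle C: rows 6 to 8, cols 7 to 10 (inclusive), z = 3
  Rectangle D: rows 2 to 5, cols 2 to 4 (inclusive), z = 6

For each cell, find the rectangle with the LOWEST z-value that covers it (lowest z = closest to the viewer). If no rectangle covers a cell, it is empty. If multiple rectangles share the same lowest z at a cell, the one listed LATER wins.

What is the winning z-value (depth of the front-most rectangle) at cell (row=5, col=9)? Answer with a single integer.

Answer: 2

Derivation:
Check cell (5,9):
  A: rows 3-6 cols 7-9 z=2 -> covers; best now A (z=2)
  B: rows 5-8 cols 9-10 z=2 -> covers; best now B (z=2)
  C: rows 6-8 cols 7-10 -> outside (row miss)
  D: rows 2-5 cols 2-4 -> outside (col miss)
Winner: B at z=2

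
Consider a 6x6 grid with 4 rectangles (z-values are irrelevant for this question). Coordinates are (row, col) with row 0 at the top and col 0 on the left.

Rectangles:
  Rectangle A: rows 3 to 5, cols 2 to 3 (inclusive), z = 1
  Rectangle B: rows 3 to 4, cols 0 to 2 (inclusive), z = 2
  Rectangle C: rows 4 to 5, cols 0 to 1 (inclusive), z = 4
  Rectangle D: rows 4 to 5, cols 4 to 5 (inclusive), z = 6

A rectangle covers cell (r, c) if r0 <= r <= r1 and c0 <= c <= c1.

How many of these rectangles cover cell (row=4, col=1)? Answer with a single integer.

Check cell (4,1):
  A: rows 3-5 cols 2-3 -> outside (col miss)
  B: rows 3-4 cols 0-2 -> covers
  C: rows 4-5 cols 0-1 -> covers
  D: rows 4-5 cols 4-5 -> outside (col miss)
Count covering = 2

Answer: 2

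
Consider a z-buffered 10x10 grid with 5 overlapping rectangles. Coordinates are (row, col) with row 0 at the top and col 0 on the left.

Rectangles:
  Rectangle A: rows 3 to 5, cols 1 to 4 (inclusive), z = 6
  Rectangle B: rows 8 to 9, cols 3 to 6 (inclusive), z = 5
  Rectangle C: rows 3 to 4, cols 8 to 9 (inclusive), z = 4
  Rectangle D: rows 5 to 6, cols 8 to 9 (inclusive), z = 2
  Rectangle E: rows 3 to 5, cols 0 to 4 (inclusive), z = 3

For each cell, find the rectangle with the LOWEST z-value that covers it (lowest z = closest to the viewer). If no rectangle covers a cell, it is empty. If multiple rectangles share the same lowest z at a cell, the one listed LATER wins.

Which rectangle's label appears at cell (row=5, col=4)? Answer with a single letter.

Check cell (5,4):
  A: rows 3-5 cols 1-4 z=6 -> covers; best now A (z=6)
  B: rows 8-9 cols 3-6 -> outside (row miss)
  C: rows 3-4 cols 8-9 -> outside (row miss)
  D: rows 5-6 cols 8-9 -> outside (col miss)
  E: rows 3-5 cols 0-4 z=3 -> covers; best now E (z=3)
Winner: E at z=3

Answer: E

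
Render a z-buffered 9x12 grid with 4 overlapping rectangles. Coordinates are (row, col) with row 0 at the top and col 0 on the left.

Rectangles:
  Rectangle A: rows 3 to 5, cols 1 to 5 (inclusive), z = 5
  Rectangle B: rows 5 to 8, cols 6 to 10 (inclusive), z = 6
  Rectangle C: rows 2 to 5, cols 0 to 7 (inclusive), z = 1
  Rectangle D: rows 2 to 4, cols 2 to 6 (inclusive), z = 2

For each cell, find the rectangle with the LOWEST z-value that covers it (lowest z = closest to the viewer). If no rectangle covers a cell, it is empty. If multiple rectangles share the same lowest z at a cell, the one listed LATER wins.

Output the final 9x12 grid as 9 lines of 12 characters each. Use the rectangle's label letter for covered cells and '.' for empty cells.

............
............
CCCCCCCC....
CCCCCCCC....
CCCCCCCC....
CCCCCCCCBBB.
......BBBBB.
......BBBBB.
......BBBBB.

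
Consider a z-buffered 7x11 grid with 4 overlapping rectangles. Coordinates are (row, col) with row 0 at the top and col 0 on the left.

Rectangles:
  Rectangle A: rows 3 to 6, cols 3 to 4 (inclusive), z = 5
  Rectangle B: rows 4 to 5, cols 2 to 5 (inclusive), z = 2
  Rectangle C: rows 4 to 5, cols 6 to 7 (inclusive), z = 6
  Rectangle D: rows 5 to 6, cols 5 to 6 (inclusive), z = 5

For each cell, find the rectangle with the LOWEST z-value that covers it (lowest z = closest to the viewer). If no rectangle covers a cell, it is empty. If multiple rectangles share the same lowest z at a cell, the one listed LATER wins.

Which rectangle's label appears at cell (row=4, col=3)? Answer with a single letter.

Answer: B

Derivation:
Check cell (4,3):
  A: rows 3-6 cols 3-4 z=5 -> covers; best now A (z=5)
  B: rows 4-5 cols 2-5 z=2 -> covers; best now B (z=2)
  C: rows 4-5 cols 6-7 -> outside (col miss)
  D: rows 5-6 cols 5-6 -> outside (row miss)
Winner: B at z=2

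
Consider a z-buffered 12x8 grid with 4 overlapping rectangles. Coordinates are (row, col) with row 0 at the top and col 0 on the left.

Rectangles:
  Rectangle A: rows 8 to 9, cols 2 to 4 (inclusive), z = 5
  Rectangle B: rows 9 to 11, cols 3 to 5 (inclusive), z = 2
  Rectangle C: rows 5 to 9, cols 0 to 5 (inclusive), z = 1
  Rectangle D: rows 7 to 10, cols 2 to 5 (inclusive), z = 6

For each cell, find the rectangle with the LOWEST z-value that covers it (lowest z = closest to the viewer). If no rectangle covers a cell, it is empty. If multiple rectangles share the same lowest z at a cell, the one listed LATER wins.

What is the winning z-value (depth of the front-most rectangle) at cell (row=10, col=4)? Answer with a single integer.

Answer: 2

Derivation:
Check cell (10,4):
  A: rows 8-9 cols 2-4 -> outside (row miss)
  B: rows 9-11 cols 3-5 z=2 -> covers; best now B (z=2)
  C: rows 5-9 cols 0-5 -> outside (row miss)
  D: rows 7-10 cols 2-5 z=6 -> covers; best now B (z=2)
Winner: B at z=2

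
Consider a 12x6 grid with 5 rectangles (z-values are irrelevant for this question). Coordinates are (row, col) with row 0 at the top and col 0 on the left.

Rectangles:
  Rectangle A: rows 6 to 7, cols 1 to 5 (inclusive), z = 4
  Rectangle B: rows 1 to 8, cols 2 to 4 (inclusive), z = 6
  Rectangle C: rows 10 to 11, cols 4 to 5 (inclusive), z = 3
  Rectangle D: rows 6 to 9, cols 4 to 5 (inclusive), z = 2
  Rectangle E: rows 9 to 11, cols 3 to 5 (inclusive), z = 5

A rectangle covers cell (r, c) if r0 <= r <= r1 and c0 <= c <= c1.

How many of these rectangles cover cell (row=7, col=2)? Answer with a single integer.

Answer: 2

Derivation:
Check cell (7,2):
  A: rows 6-7 cols 1-5 -> covers
  B: rows 1-8 cols 2-4 -> covers
  C: rows 10-11 cols 4-5 -> outside (row miss)
  D: rows 6-9 cols 4-5 -> outside (col miss)
  E: rows 9-11 cols 3-5 -> outside (row miss)
Count covering = 2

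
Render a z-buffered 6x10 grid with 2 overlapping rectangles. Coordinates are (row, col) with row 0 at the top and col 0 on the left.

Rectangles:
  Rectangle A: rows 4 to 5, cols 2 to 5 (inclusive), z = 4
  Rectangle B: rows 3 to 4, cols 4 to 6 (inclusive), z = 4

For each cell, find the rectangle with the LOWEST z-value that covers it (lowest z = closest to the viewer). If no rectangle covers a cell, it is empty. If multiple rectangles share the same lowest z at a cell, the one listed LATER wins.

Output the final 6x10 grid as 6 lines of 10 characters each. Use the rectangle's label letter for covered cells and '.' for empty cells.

..........
..........
..........
....BBB...
..AABBB...
..AAAA....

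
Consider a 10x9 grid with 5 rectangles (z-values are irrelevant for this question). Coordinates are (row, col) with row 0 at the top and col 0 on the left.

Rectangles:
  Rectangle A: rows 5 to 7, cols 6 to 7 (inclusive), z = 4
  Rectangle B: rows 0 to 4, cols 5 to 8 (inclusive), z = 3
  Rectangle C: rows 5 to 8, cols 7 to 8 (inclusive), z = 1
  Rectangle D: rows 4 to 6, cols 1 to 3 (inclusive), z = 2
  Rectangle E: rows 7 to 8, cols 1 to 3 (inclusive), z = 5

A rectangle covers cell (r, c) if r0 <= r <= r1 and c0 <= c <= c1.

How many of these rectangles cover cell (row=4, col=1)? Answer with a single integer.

Check cell (4,1):
  A: rows 5-7 cols 6-7 -> outside (row miss)
  B: rows 0-4 cols 5-8 -> outside (col miss)
  C: rows 5-8 cols 7-8 -> outside (row miss)
  D: rows 4-6 cols 1-3 -> covers
  E: rows 7-8 cols 1-3 -> outside (row miss)
Count covering = 1

Answer: 1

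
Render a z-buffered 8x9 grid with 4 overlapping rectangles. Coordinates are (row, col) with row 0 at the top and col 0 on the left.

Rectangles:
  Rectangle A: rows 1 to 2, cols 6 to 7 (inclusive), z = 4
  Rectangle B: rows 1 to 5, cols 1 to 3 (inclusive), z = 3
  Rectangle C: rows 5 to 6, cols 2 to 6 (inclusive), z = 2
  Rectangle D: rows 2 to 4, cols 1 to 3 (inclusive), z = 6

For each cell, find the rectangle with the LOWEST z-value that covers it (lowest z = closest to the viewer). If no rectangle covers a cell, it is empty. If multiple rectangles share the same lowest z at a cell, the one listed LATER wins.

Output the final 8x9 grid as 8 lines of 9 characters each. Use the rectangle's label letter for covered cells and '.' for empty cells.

.........
.BBB..AA.
.BBB..AA.
.BBB.....
.BBB.....
.BCCCCC..
..CCCCC..
.........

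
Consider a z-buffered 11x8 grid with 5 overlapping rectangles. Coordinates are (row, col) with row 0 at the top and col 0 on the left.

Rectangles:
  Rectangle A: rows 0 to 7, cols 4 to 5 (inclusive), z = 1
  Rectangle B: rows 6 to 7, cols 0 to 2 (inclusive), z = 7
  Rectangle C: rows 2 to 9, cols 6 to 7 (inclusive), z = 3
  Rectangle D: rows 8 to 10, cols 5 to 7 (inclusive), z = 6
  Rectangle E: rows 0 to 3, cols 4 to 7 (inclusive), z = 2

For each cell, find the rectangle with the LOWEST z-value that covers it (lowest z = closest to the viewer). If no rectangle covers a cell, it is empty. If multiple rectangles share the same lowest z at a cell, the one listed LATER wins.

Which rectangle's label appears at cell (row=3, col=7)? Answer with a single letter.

Check cell (3,7):
  A: rows 0-7 cols 4-5 -> outside (col miss)
  B: rows 6-7 cols 0-2 -> outside (row miss)
  C: rows 2-9 cols 6-7 z=3 -> covers; best now C (z=3)
  D: rows 8-10 cols 5-7 -> outside (row miss)
  E: rows 0-3 cols 4-7 z=2 -> covers; best now E (z=2)
Winner: E at z=2

Answer: E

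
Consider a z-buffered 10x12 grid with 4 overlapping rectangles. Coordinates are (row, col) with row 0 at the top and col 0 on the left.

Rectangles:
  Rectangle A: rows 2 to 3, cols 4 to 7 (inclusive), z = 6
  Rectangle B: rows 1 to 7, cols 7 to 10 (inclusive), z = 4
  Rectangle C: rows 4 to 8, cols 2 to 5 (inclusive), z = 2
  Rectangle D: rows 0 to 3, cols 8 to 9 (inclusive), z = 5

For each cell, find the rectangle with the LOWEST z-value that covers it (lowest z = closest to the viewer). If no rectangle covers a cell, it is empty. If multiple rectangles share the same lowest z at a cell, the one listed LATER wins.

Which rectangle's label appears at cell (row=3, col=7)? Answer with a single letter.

Check cell (3,7):
  A: rows 2-3 cols 4-7 z=6 -> covers; best now A (z=6)
  B: rows 1-7 cols 7-10 z=4 -> covers; best now B (z=4)
  C: rows 4-8 cols 2-5 -> outside (row miss)
  D: rows 0-3 cols 8-9 -> outside (col miss)
Winner: B at z=4

Answer: B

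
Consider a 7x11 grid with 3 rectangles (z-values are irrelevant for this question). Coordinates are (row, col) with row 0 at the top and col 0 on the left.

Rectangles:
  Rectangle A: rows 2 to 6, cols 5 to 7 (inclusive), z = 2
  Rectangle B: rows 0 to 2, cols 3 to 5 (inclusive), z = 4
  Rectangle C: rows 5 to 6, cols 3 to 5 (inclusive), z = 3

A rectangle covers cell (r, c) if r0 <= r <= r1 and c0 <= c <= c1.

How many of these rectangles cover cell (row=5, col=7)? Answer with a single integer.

Answer: 1

Derivation:
Check cell (5,7):
  A: rows 2-6 cols 5-7 -> covers
  B: rows 0-2 cols 3-5 -> outside (row miss)
  C: rows 5-6 cols 3-5 -> outside (col miss)
Count covering = 1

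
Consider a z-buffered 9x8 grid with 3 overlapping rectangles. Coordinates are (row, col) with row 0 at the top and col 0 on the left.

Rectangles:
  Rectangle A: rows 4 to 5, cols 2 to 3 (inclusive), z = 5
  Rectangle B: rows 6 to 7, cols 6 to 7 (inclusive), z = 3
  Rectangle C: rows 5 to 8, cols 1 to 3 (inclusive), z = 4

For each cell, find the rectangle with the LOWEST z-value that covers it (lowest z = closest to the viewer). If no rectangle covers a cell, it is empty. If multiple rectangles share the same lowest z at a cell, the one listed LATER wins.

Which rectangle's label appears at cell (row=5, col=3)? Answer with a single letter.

Answer: C

Derivation:
Check cell (5,3):
  A: rows 4-5 cols 2-3 z=5 -> covers; best now A (z=5)
  B: rows 6-7 cols 6-7 -> outside (row miss)
  C: rows 5-8 cols 1-3 z=4 -> covers; best now C (z=4)
Winner: C at z=4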